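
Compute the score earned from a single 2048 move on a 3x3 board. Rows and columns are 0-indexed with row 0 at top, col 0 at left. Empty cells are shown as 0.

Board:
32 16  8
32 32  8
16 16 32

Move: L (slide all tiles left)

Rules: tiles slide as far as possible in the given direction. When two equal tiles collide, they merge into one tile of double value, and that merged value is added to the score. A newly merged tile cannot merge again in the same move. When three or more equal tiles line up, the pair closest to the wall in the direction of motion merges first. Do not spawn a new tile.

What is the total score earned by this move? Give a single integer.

Answer: 96

Derivation:
Slide left:
row 0: [32, 16, 8] -> [32, 16, 8]  score +0 (running 0)
row 1: [32, 32, 8] -> [64, 8, 0]  score +64 (running 64)
row 2: [16, 16, 32] -> [32, 32, 0]  score +32 (running 96)
Board after move:
32 16  8
64  8  0
32 32  0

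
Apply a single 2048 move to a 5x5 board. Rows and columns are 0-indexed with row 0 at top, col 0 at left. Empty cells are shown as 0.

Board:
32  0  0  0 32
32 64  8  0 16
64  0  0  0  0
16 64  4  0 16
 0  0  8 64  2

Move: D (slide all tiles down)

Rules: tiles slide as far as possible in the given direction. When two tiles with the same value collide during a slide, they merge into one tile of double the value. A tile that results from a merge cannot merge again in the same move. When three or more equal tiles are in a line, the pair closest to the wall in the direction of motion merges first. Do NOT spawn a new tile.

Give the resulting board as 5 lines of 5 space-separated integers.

Answer:   0   0   0   0   0
  0   0   0   0   0
 64   0   8   0  32
 64   0   4   0  32
 16 128   8  64   2

Derivation:
Slide down:
col 0: [32, 32, 64, 16, 0] -> [0, 0, 64, 64, 16]
col 1: [0, 64, 0, 64, 0] -> [0, 0, 0, 0, 128]
col 2: [0, 8, 0, 4, 8] -> [0, 0, 8, 4, 8]
col 3: [0, 0, 0, 0, 64] -> [0, 0, 0, 0, 64]
col 4: [32, 16, 0, 16, 2] -> [0, 0, 32, 32, 2]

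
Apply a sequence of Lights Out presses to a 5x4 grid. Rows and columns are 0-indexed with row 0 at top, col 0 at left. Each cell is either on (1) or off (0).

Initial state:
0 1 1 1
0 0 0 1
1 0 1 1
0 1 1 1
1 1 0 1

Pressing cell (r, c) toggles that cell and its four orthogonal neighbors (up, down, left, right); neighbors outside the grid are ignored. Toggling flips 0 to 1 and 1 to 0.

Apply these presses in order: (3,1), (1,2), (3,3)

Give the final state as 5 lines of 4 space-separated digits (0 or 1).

After press 1 at (3,1):
0 1 1 1
0 0 0 1
1 1 1 1
1 0 0 1
1 0 0 1

After press 2 at (1,2):
0 1 0 1
0 1 1 0
1 1 0 1
1 0 0 1
1 0 0 1

After press 3 at (3,3):
0 1 0 1
0 1 1 0
1 1 0 0
1 0 1 0
1 0 0 0

Answer: 0 1 0 1
0 1 1 0
1 1 0 0
1 0 1 0
1 0 0 0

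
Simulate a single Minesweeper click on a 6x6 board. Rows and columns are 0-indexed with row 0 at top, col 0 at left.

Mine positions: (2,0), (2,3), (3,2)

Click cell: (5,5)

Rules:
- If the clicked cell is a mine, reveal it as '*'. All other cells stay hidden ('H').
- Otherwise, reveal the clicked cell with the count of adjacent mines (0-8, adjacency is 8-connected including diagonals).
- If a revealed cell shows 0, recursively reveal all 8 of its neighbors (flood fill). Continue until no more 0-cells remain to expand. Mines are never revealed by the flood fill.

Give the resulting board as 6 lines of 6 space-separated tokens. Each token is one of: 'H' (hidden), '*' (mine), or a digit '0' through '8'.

0 0 0 0 0 0
1 1 1 1 1 0
H H H H 1 0
1 2 H 2 1 0
0 1 1 1 0 0
0 0 0 0 0 0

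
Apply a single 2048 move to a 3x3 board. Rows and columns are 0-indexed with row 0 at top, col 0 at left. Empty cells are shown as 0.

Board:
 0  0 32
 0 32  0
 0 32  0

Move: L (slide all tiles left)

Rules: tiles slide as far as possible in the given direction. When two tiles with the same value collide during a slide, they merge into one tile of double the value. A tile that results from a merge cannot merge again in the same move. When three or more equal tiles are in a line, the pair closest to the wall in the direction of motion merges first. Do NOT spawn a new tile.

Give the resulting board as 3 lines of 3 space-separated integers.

Slide left:
row 0: [0, 0, 32] -> [32, 0, 0]
row 1: [0, 32, 0] -> [32, 0, 0]
row 2: [0, 32, 0] -> [32, 0, 0]

Answer: 32  0  0
32  0  0
32  0  0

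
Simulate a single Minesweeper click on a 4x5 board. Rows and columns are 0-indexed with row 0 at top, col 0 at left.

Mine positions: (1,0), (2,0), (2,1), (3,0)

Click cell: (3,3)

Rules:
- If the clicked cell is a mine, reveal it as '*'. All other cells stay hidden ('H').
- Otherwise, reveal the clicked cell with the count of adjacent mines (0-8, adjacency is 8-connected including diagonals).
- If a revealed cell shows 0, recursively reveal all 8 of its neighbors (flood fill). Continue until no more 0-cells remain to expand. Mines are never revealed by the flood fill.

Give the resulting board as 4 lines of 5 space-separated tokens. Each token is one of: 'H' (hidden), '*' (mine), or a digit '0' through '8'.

H 1 0 0 0
H 3 1 0 0
H H 1 0 0
H H 1 0 0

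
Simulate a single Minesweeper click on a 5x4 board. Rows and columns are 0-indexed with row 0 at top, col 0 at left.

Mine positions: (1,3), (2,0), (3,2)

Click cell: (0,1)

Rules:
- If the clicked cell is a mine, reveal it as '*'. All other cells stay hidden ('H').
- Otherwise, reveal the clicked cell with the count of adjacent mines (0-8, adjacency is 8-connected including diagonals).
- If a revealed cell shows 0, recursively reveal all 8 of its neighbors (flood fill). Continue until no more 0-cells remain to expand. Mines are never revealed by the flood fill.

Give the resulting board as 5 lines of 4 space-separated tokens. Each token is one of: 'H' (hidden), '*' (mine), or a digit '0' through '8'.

0 0 1 H
1 1 1 H
H H H H
H H H H
H H H H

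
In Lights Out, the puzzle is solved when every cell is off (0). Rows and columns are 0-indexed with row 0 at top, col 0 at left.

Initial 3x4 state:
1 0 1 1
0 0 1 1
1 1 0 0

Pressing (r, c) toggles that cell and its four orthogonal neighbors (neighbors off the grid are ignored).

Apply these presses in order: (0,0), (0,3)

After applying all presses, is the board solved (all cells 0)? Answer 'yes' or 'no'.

Answer: no

Derivation:
After press 1 at (0,0):
0 1 1 1
1 0 1 1
1 1 0 0

After press 2 at (0,3):
0 1 0 0
1 0 1 0
1 1 0 0

Lights still on: 5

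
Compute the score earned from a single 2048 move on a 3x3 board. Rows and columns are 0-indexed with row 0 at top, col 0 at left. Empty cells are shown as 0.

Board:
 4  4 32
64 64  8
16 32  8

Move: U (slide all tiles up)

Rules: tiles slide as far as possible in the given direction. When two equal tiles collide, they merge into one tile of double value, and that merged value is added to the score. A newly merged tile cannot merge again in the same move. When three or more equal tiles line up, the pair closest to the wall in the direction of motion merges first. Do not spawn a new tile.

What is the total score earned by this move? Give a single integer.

Slide up:
col 0: [4, 64, 16] -> [4, 64, 16]  score +0 (running 0)
col 1: [4, 64, 32] -> [4, 64, 32]  score +0 (running 0)
col 2: [32, 8, 8] -> [32, 16, 0]  score +16 (running 16)
Board after move:
 4  4 32
64 64 16
16 32  0

Answer: 16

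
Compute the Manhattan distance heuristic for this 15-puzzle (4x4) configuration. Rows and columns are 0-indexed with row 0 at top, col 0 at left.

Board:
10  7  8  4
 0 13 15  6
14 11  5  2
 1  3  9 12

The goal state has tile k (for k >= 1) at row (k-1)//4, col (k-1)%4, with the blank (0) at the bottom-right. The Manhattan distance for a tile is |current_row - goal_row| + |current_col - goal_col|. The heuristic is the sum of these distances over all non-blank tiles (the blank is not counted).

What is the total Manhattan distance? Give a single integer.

Answer: 35

Derivation:
Tile 10: (0,0)->(2,1) = 3
Tile 7: (0,1)->(1,2) = 2
Tile 8: (0,2)->(1,3) = 2
Tile 4: (0,3)->(0,3) = 0
Tile 13: (1,1)->(3,0) = 3
Tile 15: (1,2)->(3,2) = 2
Tile 6: (1,3)->(1,1) = 2
Tile 14: (2,0)->(3,1) = 2
Tile 11: (2,1)->(2,2) = 1
Tile 5: (2,2)->(1,0) = 3
Tile 2: (2,3)->(0,1) = 4
Tile 1: (3,0)->(0,0) = 3
Tile 3: (3,1)->(0,2) = 4
Tile 9: (3,2)->(2,0) = 3
Tile 12: (3,3)->(2,3) = 1
Sum: 3 + 2 + 2 + 0 + 3 + 2 + 2 + 2 + 1 + 3 + 4 + 3 + 4 + 3 + 1 = 35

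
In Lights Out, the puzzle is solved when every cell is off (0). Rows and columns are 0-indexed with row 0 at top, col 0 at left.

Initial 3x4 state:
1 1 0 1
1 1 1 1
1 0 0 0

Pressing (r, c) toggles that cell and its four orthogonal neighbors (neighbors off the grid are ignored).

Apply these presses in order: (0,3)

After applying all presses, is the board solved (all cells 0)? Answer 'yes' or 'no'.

Answer: no

Derivation:
After press 1 at (0,3):
1 1 1 0
1 1 1 0
1 0 0 0

Lights still on: 7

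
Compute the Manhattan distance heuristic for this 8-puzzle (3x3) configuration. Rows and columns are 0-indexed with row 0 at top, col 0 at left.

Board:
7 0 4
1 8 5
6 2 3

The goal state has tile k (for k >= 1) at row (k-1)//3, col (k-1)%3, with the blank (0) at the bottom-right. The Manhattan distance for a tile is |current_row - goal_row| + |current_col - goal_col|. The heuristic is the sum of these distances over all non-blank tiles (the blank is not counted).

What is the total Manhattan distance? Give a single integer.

Tile 7: (0,0)->(2,0) = 2
Tile 4: (0,2)->(1,0) = 3
Tile 1: (1,0)->(0,0) = 1
Tile 8: (1,1)->(2,1) = 1
Tile 5: (1,2)->(1,1) = 1
Tile 6: (2,0)->(1,2) = 3
Tile 2: (2,1)->(0,1) = 2
Tile 3: (2,2)->(0,2) = 2
Sum: 2 + 3 + 1 + 1 + 1 + 3 + 2 + 2 = 15

Answer: 15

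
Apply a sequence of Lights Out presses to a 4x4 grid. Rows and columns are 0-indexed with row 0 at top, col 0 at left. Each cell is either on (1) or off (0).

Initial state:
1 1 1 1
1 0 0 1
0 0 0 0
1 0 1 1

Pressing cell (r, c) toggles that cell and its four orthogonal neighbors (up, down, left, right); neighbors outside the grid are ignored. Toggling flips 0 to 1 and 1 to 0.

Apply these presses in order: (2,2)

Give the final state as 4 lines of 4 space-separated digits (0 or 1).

Answer: 1 1 1 1
1 0 1 1
0 1 1 1
1 0 0 1

Derivation:
After press 1 at (2,2):
1 1 1 1
1 0 1 1
0 1 1 1
1 0 0 1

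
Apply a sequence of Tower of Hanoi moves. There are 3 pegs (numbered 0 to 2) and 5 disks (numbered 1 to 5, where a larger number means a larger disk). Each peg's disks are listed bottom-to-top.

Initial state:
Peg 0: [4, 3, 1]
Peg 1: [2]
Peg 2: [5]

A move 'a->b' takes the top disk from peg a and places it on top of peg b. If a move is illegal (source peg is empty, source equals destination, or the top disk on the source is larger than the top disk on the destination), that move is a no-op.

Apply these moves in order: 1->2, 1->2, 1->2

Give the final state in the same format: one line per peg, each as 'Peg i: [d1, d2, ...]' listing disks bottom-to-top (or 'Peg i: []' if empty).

Answer: Peg 0: [4, 3, 1]
Peg 1: []
Peg 2: [5, 2]

Derivation:
After move 1 (1->2):
Peg 0: [4, 3, 1]
Peg 1: []
Peg 2: [5, 2]

After move 2 (1->2):
Peg 0: [4, 3, 1]
Peg 1: []
Peg 2: [5, 2]

After move 3 (1->2):
Peg 0: [4, 3, 1]
Peg 1: []
Peg 2: [5, 2]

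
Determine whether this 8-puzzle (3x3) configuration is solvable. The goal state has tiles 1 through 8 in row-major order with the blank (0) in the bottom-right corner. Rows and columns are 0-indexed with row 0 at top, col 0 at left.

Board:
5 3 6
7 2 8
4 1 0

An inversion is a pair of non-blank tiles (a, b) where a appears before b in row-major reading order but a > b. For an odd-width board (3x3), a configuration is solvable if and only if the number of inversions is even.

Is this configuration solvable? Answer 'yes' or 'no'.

Answer: yes

Derivation:
Inversions (pairs i<j in row-major order where tile[i] > tile[j] > 0): 16
16 is even, so the puzzle is solvable.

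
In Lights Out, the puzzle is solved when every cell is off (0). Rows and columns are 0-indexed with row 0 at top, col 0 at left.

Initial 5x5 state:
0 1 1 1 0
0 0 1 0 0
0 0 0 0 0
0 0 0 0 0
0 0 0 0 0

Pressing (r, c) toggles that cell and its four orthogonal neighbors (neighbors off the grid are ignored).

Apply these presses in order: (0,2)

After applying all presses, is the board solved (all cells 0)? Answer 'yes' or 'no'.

After press 1 at (0,2):
0 0 0 0 0
0 0 0 0 0
0 0 0 0 0
0 0 0 0 0
0 0 0 0 0

Lights still on: 0

Answer: yes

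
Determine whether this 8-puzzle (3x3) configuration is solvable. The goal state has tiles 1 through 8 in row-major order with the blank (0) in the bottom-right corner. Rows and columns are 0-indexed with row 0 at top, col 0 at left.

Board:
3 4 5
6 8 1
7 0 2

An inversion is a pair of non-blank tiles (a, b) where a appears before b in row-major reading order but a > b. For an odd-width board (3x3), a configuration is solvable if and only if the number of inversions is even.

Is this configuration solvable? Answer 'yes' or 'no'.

Inversions (pairs i<j in row-major order where tile[i] > tile[j] > 0): 12
12 is even, so the puzzle is solvable.

Answer: yes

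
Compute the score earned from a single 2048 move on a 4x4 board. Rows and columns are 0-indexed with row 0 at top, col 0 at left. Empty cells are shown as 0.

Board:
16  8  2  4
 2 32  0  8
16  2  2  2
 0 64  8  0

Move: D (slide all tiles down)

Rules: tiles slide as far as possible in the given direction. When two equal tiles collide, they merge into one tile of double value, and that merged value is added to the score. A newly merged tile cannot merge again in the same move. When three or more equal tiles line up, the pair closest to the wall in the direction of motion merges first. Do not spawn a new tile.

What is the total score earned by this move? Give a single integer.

Answer: 4

Derivation:
Slide down:
col 0: [16, 2, 16, 0] -> [0, 16, 2, 16]  score +0 (running 0)
col 1: [8, 32, 2, 64] -> [8, 32, 2, 64]  score +0 (running 0)
col 2: [2, 0, 2, 8] -> [0, 0, 4, 8]  score +4 (running 4)
col 3: [4, 8, 2, 0] -> [0, 4, 8, 2]  score +0 (running 4)
Board after move:
 0  8  0  0
16 32  0  4
 2  2  4  8
16 64  8  2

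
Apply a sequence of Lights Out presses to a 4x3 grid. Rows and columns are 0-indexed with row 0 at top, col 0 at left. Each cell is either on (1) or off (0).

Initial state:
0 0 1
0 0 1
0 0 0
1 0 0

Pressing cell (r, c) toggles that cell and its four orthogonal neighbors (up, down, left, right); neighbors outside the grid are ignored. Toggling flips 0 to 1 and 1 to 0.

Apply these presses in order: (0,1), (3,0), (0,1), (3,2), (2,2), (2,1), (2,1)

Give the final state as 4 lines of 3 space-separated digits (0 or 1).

Answer: 0 0 1
0 0 0
1 1 0
0 0 0

Derivation:
After press 1 at (0,1):
1 1 0
0 1 1
0 0 0
1 0 0

After press 2 at (3,0):
1 1 0
0 1 1
1 0 0
0 1 0

After press 3 at (0,1):
0 0 1
0 0 1
1 0 0
0 1 0

After press 4 at (3,2):
0 0 1
0 0 1
1 0 1
0 0 1

After press 5 at (2,2):
0 0 1
0 0 0
1 1 0
0 0 0

After press 6 at (2,1):
0 0 1
0 1 0
0 0 1
0 1 0

After press 7 at (2,1):
0 0 1
0 0 0
1 1 0
0 0 0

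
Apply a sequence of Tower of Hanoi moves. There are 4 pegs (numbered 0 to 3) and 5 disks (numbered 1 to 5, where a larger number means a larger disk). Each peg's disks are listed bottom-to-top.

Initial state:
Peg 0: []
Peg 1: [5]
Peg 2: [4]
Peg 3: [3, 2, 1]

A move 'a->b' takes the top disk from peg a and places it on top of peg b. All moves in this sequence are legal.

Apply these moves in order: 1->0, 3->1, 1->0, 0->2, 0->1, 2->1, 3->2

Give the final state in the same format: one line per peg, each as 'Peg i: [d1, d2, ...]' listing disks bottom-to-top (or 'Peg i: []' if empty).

Answer: Peg 0: []
Peg 1: [5, 1]
Peg 2: [4, 2]
Peg 3: [3]

Derivation:
After move 1 (1->0):
Peg 0: [5]
Peg 1: []
Peg 2: [4]
Peg 3: [3, 2, 1]

After move 2 (3->1):
Peg 0: [5]
Peg 1: [1]
Peg 2: [4]
Peg 3: [3, 2]

After move 3 (1->0):
Peg 0: [5, 1]
Peg 1: []
Peg 2: [4]
Peg 3: [3, 2]

After move 4 (0->2):
Peg 0: [5]
Peg 1: []
Peg 2: [4, 1]
Peg 3: [3, 2]

After move 5 (0->1):
Peg 0: []
Peg 1: [5]
Peg 2: [4, 1]
Peg 3: [3, 2]

After move 6 (2->1):
Peg 0: []
Peg 1: [5, 1]
Peg 2: [4]
Peg 3: [3, 2]

After move 7 (3->2):
Peg 0: []
Peg 1: [5, 1]
Peg 2: [4, 2]
Peg 3: [3]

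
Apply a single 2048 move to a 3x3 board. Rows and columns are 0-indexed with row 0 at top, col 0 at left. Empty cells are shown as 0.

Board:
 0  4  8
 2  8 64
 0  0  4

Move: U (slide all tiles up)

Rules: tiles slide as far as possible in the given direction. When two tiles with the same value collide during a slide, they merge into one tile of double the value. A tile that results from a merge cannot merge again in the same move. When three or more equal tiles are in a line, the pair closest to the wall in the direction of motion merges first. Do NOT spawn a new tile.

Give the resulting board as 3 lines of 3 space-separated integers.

Answer:  2  4  8
 0  8 64
 0  0  4

Derivation:
Slide up:
col 0: [0, 2, 0] -> [2, 0, 0]
col 1: [4, 8, 0] -> [4, 8, 0]
col 2: [8, 64, 4] -> [8, 64, 4]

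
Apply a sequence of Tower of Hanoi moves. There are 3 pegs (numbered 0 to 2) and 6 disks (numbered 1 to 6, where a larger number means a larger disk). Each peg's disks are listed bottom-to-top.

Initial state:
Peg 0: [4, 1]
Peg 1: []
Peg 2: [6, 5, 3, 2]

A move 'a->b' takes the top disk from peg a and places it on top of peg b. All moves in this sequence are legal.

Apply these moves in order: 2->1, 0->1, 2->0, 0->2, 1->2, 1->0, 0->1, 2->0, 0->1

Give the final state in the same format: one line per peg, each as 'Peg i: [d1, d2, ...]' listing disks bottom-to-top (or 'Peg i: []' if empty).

After move 1 (2->1):
Peg 0: [4, 1]
Peg 1: [2]
Peg 2: [6, 5, 3]

After move 2 (0->1):
Peg 0: [4]
Peg 1: [2, 1]
Peg 2: [6, 5, 3]

After move 3 (2->0):
Peg 0: [4, 3]
Peg 1: [2, 1]
Peg 2: [6, 5]

After move 4 (0->2):
Peg 0: [4]
Peg 1: [2, 1]
Peg 2: [6, 5, 3]

After move 5 (1->2):
Peg 0: [4]
Peg 1: [2]
Peg 2: [6, 5, 3, 1]

After move 6 (1->0):
Peg 0: [4, 2]
Peg 1: []
Peg 2: [6, 5, 3, 1]

After move 7 (0->1):
Peg 0: [4]
Peg 1: [2]
Peg 2: [6, 5, 3, 1]

After move 8 (2->0):
Peg 0: [4, 1]
Peg 1: [2]
Peg 2: [6, 5, 3]

After move 9 (0->1):
Peg 0: [4]
Peg 1: [2, 1]
Peg 2: [6, 5, 3]

Answer: Peg 0: [4]
Peg 1: [2, 1]
Peg 2: [6, 5, 3]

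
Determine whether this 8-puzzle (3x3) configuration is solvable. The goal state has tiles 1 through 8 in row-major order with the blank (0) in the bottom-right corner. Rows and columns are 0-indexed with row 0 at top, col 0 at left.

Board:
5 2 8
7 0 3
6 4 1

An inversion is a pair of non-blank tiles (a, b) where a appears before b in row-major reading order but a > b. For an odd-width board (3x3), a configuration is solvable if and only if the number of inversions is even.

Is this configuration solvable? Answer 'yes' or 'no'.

Inversions (pairs i<j in row-major order where tile[i] > tile[j] > 0): 18
18 is even, so the puzzle is solvable.

Answer: yes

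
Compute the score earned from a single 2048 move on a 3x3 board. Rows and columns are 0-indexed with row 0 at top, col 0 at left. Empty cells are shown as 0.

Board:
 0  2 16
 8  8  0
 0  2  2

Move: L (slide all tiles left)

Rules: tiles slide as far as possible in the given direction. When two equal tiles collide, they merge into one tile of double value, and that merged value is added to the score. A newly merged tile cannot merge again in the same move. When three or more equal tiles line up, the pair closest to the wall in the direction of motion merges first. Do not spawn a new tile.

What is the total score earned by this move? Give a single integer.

Answer: 20

Derivation:
Slide left:
row 0: [0, 2, 16] -> [2, 16, 0]  score +0 (running 0)
row 1: [8, 8, 0] -> [16, 0, 0]  score +16 (running 16)
row 2: [0, 2, 2] -> [4, 0, 0]  score +4 (running 20)
Board after move:
 2 16  0
16  0  0
 4  0  0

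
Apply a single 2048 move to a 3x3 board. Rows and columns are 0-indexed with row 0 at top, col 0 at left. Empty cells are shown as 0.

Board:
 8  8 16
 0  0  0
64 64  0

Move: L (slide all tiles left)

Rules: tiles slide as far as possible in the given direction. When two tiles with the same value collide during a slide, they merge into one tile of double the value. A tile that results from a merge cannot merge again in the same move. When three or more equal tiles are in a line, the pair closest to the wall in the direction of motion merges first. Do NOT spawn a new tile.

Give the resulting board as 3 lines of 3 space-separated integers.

Answer:  16  16   0
  0   0   0
128   0   0

Derivation:
Slide left:
row 0: [8, 8, 16] -> [16, 16, 0]
row 1: [0, 0, 0] -> [0, 0, 0]
row 2: [64, 64, 0] -> [128, 0, 0]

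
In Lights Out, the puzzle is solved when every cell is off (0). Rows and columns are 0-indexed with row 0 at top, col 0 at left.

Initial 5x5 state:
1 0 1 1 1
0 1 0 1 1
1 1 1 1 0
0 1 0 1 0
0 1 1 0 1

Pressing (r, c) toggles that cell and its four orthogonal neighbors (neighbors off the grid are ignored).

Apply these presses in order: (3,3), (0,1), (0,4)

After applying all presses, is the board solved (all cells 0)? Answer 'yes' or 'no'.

Answer: no

Derivation:
After press 1 at (3,3):
1 0 1 1 1
0 1 0 1 1
1 1 1 0 0
0 1 1 0 1
0 1 1 1 1

After press 2 at (0,1):
0 1 0 1 1
0 0 0 1 1
1 1 1 0 0
0 1 1 0 1
0 1 1 1 1

After press 3 at (0,4):
0 1 0 0 0
0 0 0 1 0
1 1 1 0 0
0 1 1 0 1
0 1 1 1 1

Lights still on: 12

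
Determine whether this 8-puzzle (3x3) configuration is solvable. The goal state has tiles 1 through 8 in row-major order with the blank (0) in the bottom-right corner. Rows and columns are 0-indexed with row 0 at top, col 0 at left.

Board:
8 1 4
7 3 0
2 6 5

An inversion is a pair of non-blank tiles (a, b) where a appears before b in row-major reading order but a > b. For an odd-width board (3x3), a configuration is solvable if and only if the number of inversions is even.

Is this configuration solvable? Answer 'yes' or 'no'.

Answer: no

Derivation:
Inversions (pairs i<j in row-major order where tile[i] > tile[j] > 0): 15
15 is odd, so the puzzle is not solvable.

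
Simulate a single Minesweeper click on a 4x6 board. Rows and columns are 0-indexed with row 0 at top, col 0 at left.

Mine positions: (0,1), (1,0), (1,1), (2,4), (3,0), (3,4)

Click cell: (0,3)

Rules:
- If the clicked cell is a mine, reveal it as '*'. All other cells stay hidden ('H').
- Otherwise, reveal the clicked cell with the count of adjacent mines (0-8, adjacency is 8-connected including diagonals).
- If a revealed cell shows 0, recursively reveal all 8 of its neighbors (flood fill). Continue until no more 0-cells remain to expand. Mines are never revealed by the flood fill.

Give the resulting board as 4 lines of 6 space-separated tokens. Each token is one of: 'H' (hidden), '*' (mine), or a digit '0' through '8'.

H H 2 0 0 0
H H 2 1 1 1
H H H H H H
H H H H H H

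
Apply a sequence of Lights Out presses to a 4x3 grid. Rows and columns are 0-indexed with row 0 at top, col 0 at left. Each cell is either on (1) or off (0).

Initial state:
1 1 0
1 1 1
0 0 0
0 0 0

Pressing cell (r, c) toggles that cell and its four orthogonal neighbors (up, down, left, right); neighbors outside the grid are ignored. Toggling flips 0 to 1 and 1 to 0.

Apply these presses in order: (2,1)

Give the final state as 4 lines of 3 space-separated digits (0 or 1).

After press 1 at (2,1):
1 1 0
1 0 1
1 1 1
0 1 0

Answer: 1 1 0
1 0 1
1 1 1
0 1 0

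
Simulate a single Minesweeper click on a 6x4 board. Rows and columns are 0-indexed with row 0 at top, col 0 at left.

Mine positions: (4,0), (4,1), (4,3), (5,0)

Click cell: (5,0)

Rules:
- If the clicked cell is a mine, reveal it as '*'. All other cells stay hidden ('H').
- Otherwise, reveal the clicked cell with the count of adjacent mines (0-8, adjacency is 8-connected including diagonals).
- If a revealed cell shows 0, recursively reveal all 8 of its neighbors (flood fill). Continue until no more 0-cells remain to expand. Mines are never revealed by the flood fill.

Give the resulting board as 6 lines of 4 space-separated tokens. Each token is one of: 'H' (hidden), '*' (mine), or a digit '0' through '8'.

H H H H
H H H H
H H H H
H H H H
H H H H
* H H H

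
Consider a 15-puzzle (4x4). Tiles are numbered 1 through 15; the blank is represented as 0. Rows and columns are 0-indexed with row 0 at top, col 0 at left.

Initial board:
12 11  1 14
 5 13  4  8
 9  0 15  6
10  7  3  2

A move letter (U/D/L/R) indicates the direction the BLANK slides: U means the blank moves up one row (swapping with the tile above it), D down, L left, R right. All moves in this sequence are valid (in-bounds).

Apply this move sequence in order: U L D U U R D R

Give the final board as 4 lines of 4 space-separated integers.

Answer: 11  5  1 14
12  4  0  8
 9 13 15  6
10  7  3  2

Derivation:
After move 1 (U):
12 11  1 14
 5  0  4  8
 9 13 15  6
10  7  3  2

After move 2 (L):
12 11  1 14
 0  5  4  8
 9 13 15  6
10  7  3  2

After move 3 (D):
12 11  1 14
 9  5  4  8
 0 13 15  6
10  7  3  2

After move 4 (U):
12 11  1 14
 0  5  4  8
 9 13 15  6
10  7  3  2

After move 5 (U):
 0 11  1 14
12  5  4  8
 9 13 15  6
10  7  3  2

After move 6 (R):
11  0  1 14
12  5  4  8
 9 13 15  6
10  7  3  2

After move 7 (D):
11  5  1 14
12  0  4  8
 9 13 15  6
10  7  3  2

After move 8 (R):
11  5  1 14
12  4  0  8
 9 13 15  6
10  7  3  2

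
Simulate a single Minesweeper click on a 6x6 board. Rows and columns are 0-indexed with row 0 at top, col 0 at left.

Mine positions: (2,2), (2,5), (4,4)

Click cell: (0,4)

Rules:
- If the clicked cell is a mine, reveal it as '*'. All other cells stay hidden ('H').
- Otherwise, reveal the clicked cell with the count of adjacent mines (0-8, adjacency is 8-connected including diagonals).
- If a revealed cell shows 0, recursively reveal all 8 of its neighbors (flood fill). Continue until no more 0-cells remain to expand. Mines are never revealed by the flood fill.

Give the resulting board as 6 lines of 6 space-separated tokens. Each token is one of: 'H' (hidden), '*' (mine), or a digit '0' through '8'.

0 0 0 0 0 0
0 1 1 1 1 1
0 1 H H H H
0 1 1 2 H H
0 0 0 1 H H
0 0 0 1 H H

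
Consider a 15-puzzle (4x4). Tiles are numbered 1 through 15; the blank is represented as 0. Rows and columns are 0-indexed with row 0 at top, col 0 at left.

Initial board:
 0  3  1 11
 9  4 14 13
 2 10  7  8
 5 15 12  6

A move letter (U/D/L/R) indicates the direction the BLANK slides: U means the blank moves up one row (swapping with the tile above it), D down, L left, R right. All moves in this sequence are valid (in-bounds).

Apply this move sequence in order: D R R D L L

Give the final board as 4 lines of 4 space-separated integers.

After move 1 (D):
 9  3  1 11
 0  4 14 13
 2 10  7  8
 5 15 12  6

After move 2 (R):
 9  3  1 11
 4  0 14 13
 2 10  7  8
 5 15 12  6

After move 3 (R):
 9  3  1 11
 4 14  0 13
 2 10  7  8
 5 15 12  6

After move 4 (D):
 9  3  1 11
 4 14  7 13
 2 10  0  8
 5 15 12  6

After move 5 (L):
 9  3  1 11
 4 14  7 13
 2  0 10  8
 5 15 12  6

After move 6 (L):
 9  3  1 11
 4 14  7 13
 0  2 10  8
 5 15 12  6

Answer:  9  3  1 11
 4 14  7 13
 0  2 10  8
 5 15 12  6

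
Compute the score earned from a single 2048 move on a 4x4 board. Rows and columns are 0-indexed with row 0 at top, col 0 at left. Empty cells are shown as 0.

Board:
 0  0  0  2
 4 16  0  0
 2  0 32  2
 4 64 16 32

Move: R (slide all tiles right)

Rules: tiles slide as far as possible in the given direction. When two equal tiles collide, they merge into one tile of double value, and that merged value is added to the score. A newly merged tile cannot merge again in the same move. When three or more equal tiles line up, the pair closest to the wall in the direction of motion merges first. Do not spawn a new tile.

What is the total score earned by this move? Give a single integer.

Answer: 0

Derivation:
Slide right:
row 0: [0, 0, 0, 2] -> [0, 0, 0, 2]  score +0 (running 0)
row 1: [4, 16, 0, 0] -> [0, 0, 4, 16]  score +0 (running 0)
row 2: [2, 0, 32, 2] -> [0, 2, 32, 2]  score +0 (running 0)
row 3: [4, 64, 16, 32] -> [4, 64, 16, 32]  score +0 (running 0)
Board after move:
 0  0  0  2
 0  0  4 16
 0  2 32  2
 4 64 16 32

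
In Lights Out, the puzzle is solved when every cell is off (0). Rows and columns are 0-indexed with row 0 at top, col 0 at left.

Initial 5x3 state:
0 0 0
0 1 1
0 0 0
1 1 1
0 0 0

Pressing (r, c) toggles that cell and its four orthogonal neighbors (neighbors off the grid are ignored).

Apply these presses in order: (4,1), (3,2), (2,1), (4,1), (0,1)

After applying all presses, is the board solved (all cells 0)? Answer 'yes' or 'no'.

After press 1 at (4,1):
0 0 0
0 1 1
0 0 0
1 0 1
1 1 1

After press 2 at (3,2):
0 0 0
0 1 1
0 0 1
1 1 0
1 1 0

After press 3 at (2,1):
0 0 0
0 0 1
1 1 0
1 0 0
1 1 0

After press 4 at (4,1):
0 0 0
0 0 1
1 1 0
1 1 0
0 0 1

After press 5 at (0,1):
1 1 1
0 1 1
1 1 0
1 1 0
0 0 1

Lights still on: 10

Answer: no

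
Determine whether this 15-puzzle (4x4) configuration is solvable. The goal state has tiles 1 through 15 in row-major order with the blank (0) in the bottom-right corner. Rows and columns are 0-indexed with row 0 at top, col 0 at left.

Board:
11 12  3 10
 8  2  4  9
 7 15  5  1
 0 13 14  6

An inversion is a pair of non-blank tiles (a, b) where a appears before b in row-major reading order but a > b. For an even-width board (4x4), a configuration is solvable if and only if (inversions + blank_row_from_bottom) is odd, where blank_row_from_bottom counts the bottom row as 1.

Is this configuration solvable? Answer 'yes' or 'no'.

Inversions: 53
Blank is in row 3 (0-indexed from top), which is row 1 counting from the bottom (bottom = 1).
53 + 1 = 54, which is even, so the puzzle is not solvable.

Answer: no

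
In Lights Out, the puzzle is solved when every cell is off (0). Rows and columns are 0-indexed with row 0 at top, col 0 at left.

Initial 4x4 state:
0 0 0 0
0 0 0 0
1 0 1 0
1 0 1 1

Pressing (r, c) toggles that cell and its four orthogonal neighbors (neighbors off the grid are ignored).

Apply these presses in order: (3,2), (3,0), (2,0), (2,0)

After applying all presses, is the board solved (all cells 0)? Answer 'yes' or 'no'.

Answer: yes

Derivation:
After press 1 at (3,2):
0 0 0 0
0 0 0 0
1 0 0 0
1 1 0 0

After press 2 at (3,0):
0 0 0 0
0 0 0 0
0 0 0 0
0 0 0 0

After press 3 at (2,0):
0 0 0 0
1 0 0 0
1 1 0 0
1 0 0 0

After press 4 at (2,0):
0 0 0 0
0 0 0 0
0 0 0 0
0 0 0 0

Lights still on: 0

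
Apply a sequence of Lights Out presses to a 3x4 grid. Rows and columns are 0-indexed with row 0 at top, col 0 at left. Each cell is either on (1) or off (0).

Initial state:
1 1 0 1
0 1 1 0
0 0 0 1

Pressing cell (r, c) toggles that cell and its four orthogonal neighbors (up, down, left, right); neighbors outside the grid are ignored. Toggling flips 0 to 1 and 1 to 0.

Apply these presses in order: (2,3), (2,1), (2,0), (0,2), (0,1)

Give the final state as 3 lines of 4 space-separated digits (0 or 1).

Answer: 0 1 0 0
1 1 0 1
0 0 0 0

Derivation:
After press 1 at (2,3):
1 1 0 1
0 1 1 1
0 0 1 0

After press 2 at (2,1):
1 1 0 1
0 0 1 1
1 1 0 0

After press 3 at (2,0):
1 1 0 1
1 0 1 1
0 0 0 0

After press 4 at (0,2):
1 0 1 0
1 0 0 1
0 0 0 0

After press 5 at (0,1):
0 1 0 0
1 1 0 1
0 0 0 0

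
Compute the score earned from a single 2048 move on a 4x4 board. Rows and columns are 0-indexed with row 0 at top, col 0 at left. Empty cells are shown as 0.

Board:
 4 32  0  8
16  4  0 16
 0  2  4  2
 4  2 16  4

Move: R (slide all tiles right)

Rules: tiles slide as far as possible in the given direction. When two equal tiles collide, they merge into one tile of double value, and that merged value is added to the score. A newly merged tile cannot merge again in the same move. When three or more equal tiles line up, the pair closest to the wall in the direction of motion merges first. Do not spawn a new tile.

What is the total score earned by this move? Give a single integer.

Slide right:
row 0: [4, 32, 0, 8] -> [0, 4, 32, 8]  score +0 (running 0)
row 1: [16, 4, 0, 16] -> [0, 16, 4, 16]  score +0 (running 0)
row 2: [0, 2, 4, 2] -> [0, 2, 4, 2]  score +0 (running 0)
row 3: [4, 2, 16, 4] -> [4, 2, 16, 4]  score +0 (running 0)
Board after move:
 0  4 32  8
 0 16  4 16
 0  2  4  2
 4  2 16  4

Answer: 0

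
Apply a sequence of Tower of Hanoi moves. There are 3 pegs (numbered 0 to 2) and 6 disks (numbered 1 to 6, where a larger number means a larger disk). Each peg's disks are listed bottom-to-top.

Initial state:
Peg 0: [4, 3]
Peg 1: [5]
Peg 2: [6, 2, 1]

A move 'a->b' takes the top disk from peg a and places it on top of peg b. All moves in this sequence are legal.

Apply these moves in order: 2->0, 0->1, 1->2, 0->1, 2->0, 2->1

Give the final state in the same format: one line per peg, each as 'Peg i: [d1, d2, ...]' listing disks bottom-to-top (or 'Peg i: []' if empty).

Answer: Peg 0: [4, 1]
Peg 1: [5, 3, 2]
Peg 2: [6]

Derivation:
After move 1 (2->0):
Peg 0: [4, 3, 1]
Peg 1: [5]
Peg 2: [6, 2]

After move 2 (0->1):
Peg 0: [4, 3]
Peg 1: [5, 1]
Peg 2: [6, 2]

After move 3 (1->2):
Peg 0: [4, 3]
Peg 1: [5]
Peg 2: [6, 2, 1]

After move 4 (0->1):
Peg 0: [4]
Peg 1: [5, 3]
Peg 2: [6, 2, 1]

After move 5 (2->0):
Peg 0: [4, 1]
Peg 1: [5, 3]
Peg 2: [6, 2]

After move 6 (2->1):
Peg 0: [4, 1]
Peg 1: [5, 3, 2]
Peg 2: [6]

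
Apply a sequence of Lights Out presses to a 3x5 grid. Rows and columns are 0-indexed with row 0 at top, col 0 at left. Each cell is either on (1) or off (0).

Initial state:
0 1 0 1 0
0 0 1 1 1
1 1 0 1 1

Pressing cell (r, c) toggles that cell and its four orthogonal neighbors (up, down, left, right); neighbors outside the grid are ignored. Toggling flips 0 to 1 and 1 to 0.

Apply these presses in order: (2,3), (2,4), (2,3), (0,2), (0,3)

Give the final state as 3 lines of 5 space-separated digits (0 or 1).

Answer: 0 0 0 1 1
0 0 0 0 0
1 1 0 0 0

Derivation:
After press 1 at (2,3):
0 1 0 1 0
0 0 1 0 1
1 1 1 0 0

After press 2 at (2,4):
0 1 0 1 0
0 0 1 0 0
1 1 1 1 1

After press 3 at (2,3):
0 1 0 1 0
0 0 1 1 0
1 1 0 0 0

After press 4 at (0,2):
0 0 1 0 0
0 0 0 1 0
1 1 0 0 0

After press 5 at (0,3):
0 0 0 1 1
0 0 0 0 0
1 1 0 0 0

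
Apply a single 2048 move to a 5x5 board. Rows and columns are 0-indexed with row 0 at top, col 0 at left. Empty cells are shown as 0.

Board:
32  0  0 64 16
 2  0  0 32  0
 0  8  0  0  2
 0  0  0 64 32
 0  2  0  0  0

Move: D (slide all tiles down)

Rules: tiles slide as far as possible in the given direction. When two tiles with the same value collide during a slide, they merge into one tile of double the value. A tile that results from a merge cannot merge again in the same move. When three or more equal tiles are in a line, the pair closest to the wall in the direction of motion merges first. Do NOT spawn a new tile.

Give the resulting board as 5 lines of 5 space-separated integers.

Answer:  0  0  0  0  0
 0  0  0  0  0
 0  0  0 64 16
32  8  0 32  2
 2  2  0 64 32

Derivation:
Slide down:
col 0: [32, 2, 0, 0, 0] -> [0, 0, 0, 32, 2]
col 1: [0, 0, 8, 0, 2] -> [0, 0, 0, 8, 2]
col 2: [0, 0, 0, 0, 0] -> [0, 0, 0, 0, 0]
col 3: [64, 32, 0, 64, 0] -> [0, 0, 64, 32, 64]
col 4: [16, 0, 2, 32, 0] -> [0, 0, 16, 2, 32]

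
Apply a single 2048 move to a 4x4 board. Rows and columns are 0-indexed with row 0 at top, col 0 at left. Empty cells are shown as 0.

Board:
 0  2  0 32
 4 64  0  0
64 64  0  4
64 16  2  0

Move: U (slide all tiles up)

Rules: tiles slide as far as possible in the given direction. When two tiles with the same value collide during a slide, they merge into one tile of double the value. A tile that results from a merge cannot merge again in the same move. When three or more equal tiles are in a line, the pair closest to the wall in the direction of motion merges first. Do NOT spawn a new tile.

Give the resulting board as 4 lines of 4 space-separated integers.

Slide up:
col 0: [0, 4, 64, 64] -> [4, 128, 0, 0]
col 1: [2, 64, 64, 16] -> [2, 128, 16, 0]
col 2: [0, 0, 0, 2] -> [2, 0, 0, 0]
col 3: [32, 0, 4, 0] -> [32, 4, 0, 0]

Answer:   4   2   2  32
128 128   0   4
  0  16   0   0
  0   0   0   0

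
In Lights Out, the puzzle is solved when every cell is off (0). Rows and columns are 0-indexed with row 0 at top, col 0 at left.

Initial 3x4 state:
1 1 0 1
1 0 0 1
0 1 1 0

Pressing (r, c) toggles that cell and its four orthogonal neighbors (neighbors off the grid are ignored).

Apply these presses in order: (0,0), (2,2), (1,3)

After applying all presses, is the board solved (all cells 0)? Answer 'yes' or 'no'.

After press 1 at (0,0):
0 0 0 1
0 0 0 1
0 1 1 0

After press 2 at (2,2):
0 0 0 1
0 0 1 1
0 0 0 1

After press 3 at (1,3):
0 0 0 0
0 0 0 0
0 0 0 0

Lights still on: 0

Answer: yes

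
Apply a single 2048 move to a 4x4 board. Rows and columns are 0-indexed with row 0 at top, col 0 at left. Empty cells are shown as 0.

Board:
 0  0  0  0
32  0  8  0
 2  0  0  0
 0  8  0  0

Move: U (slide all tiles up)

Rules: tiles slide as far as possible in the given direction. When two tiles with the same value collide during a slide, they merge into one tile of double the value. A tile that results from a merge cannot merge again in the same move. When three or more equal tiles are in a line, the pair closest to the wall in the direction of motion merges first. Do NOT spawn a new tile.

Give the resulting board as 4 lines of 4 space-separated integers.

Slide up:
col 0: [0, 32, 2, 0] -> [32, 2, 0, 0]
col 1: [0, 0, 0, 8] -> [8, 0, 0, 0]
col 2: [0, 8, 0, 0] -> [8, 0, 0, 0]
col 3: [0, 0, 0, 0] -> [0, 0, 0, 0]

Answer: 32  8  8  0
 2  0  0  0
 0  0  0  0
 0  0  0  0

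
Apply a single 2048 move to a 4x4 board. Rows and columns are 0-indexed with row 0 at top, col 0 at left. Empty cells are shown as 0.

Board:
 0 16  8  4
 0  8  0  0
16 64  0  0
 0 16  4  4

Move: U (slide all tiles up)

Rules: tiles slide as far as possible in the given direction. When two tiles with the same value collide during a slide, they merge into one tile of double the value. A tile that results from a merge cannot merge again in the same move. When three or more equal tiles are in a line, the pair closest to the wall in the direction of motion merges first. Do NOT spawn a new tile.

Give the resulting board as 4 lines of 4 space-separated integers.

Slide up:
col 0: [0, 0, 16, 0] -> [16, 0, 0, 0]
col 1: [16, 8, 64, 16] -> [16, 8, 64, 16]
col 2: [8, 0, 0, 4] -> [8, 4, 0, 0]
col 3: [4, 0, 0, 4] -> [8, 0, 0, 0]

Answer: 16 16  8  8
 0  8  4  0
 0 64  0  0
 0 16  0  0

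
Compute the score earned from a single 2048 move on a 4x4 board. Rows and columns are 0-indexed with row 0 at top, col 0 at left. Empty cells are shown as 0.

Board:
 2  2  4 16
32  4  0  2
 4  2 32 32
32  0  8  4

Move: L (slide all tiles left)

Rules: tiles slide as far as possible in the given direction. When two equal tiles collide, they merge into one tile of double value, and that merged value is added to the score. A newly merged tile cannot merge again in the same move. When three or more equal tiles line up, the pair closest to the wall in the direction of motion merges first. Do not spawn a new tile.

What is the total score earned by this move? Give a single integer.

Slide left:
row 0: [2, 2, 4, 16] -> [4, 4, 16, 0]  score +4 (running 4)
row 1: [32, 4, 0, 2] -> [32, 4, 2, 0]  score +0 (running 4)
row 2: [4, 2, 32, 32] -> [4, 2, 64, 0]  score +64 (running 68)
row 3: [32, 0, 8, 4] -> [32, 8, 4, 0]  score +0 (running 68)
Board after move:
 4  4 16  0
32  4  2  0
 4  2 64  0
32  8  4  0

Answer: 68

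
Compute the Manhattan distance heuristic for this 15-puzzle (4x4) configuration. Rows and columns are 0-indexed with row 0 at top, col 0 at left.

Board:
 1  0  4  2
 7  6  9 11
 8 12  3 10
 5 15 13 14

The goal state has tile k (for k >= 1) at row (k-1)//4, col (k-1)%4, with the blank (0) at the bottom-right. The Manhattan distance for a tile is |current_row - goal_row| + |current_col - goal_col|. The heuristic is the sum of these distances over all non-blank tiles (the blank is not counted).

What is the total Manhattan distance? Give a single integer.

Tile 1: at (0,0), goal (0,0), distance |0-0|+|0-0| = 0
Tile 4: at (0,2), goal (0,3), distance |0-0|+|2-3| = 1
Tile 2: at (0,3), goal (0,1), distance |0-0|+|3-1| = 2
Tile 7: at (1,0), goal (1,2), distance |1-1|+|0-2| = 2
Tile 6: at (1,1), goal (1,1), distance |1-1|+|1-1| = 0
Tile 9: at (1,2), goal (2,0), distance |1-2|+|2-0| = 3
Tile 11: at (1,3), goal (2,2), distance |1-2|+|3-2| = 2
Tile 8: at (2,0), goal (1,3), distance |2-1|+|0-3| = 4
Tile 12: at (2,1), goal (2,3), distance |2-2|+|1-3| = 2
Tile 3: at (2,2), goal (0,2), distance |2-0|+|2-2| = 2
Tile 10: at (2,3), goal (2,1), distance |2-2|+|3-1| = 2
Tile 5: at (3,0), goal (1,0), distance |3-1|+|0-0| = 2
Tile 15: at (3,1), goal (3,2), distance |3-3|+|1-2| = 1
Tile 13: at (3,2), goal (3,0), distance |3-3|+|2-0| = 2
Tile 14: at (3,3), goal (3,1), distance |3-3|+|3-1| = 2
Sum: 0 + 1 + 2 + 2 + 0 + 3 + 2 + 4 + 2 + 2 + 2 + 2 + 1 + 2 + 2 = 27

Answer: 27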